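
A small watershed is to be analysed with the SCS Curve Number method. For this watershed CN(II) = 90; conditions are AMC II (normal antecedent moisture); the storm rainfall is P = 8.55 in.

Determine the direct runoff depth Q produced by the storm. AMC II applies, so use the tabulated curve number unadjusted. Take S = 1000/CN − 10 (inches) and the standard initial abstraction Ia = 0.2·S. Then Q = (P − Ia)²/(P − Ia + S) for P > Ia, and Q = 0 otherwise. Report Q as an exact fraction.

Q = 2247001/305820 in ≈ 7.347 in

AMC II — tabulated CN = 90 applies directly.
Max retention: S = 1000/90 − 10 = 10/9 in (≈ 1.111 in)
Initial abstraction Ia = S/5 = (10/9)/5 = 2/9 ≈ 0.222 in
P − Ia = 8.550 − 0.222 = 1499/180 ≈ 8.328 in (> 0, runoff occurs)
Q = (1499/180)²/((1499/180) + 10/9) = (2247001/32400)/(1699/180) = 2247001/305820 in ≈ 7.347 in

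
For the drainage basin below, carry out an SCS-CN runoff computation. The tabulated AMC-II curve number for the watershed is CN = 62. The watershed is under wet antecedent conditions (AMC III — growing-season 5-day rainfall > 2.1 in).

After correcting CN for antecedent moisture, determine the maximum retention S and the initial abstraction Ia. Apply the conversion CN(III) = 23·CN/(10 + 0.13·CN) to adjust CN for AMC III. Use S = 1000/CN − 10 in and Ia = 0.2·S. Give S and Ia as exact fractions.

Adjust CN=62 to AMC III: 23·62/(10 + 0.13·62) → 1426 ÷ (903/50) = 71300/903 ≈ 78.959
S = 1000/(71300/903) − 10 = 1900/713 in ≈ 2.665 in
Ia = 0.2·(1900/713) = 380/713 in ≈ 0.533 in

S = 1900/713 in ≈ 2.665 in; Ia = 380/713 in ≈ 0.533 in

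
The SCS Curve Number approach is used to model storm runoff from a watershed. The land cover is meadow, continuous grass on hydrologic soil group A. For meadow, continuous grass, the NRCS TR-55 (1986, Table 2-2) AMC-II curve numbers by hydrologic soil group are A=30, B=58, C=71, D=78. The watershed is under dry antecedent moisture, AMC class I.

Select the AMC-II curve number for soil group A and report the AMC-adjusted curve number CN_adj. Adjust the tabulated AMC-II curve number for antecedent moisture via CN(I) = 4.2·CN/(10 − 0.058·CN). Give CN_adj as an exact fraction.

NRCS table: meadow, continuous grass, soil group A → CN(II) = 30
Adjust CN=30 to AMC I: 4.2·30/(10 − 0.058·30) → 126 ÷ (413/50) = 900/59 ≈ 15.254

CN_adj = 900/59 ≈ 15.254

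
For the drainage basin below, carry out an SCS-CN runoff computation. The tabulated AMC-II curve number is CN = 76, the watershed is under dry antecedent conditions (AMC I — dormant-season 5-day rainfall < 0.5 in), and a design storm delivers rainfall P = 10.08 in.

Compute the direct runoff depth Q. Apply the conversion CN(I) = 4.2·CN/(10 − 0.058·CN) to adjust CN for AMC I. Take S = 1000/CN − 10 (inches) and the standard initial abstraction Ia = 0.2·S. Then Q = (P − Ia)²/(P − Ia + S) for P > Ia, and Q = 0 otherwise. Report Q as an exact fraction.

Dry (AMC I): CN(I) = 4.2·76/(10 − 0.058·76) = (1596/5)/(699/125) = 13300/233 ≈ 57.082
S = 1000/(13300/233) − 10 = 1000/133 in ≈ 7.519 in
Ia = 0.2·(1000/133) = 200/133 in ≈ 1.504 in
P − Ia = 10.080 − 1.504 = 28516/3325 ≈ 8.576 in (> 0, runoff occurs)
Q: (28516/3325)² ÷ (53516/3325) = 203290564/44485175 in (≈ 4.570 in)

Q = 203290564/44485175 in ≈ 4.570 in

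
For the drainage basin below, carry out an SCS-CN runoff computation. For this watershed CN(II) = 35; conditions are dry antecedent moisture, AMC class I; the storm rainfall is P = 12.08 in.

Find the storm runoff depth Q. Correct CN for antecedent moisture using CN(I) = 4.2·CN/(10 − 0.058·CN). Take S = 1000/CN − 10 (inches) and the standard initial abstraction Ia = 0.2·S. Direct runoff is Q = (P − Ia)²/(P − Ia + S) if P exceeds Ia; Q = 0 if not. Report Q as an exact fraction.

CN(I) from CN(II)=35: (4.2·35)/(10 − 0.058·35) = 14700/797 ≈ 18.444
Max retention: S = 1000/(14700/797) − 10 = 6500/147 in (≈ 44.218 in)
Initial abstraction Ia = S/5 = (6500/147)/5 = 1300/147 ≈ 8.844 in
Excess rainfall: 12.080 − 8.844 = 3.236 in; P > Ia so Q > 0
Q = (11894/3675)²/((11894/3675) + 6500/147) = (141467236/13505625)/(174394/3675) = 70733618/320448975 in ≈ 0.221 in

Q = 70733618/320448975 in ≈ 0.221 in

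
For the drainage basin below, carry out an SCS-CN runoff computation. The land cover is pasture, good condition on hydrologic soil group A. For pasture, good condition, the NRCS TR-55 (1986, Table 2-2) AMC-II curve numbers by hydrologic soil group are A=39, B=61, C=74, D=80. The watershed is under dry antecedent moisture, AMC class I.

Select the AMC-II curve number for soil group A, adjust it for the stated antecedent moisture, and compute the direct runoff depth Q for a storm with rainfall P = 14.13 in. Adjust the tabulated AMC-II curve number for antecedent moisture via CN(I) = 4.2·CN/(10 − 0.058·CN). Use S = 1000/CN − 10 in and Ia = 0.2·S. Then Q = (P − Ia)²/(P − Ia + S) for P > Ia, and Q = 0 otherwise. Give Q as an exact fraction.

Q = 299479279009/294614529300 in ≈ 1.017 in

NRCS table: pasture, good condition, soil group A → CN(II) = 39
Adjust CN=39 to AMC I: 4.2·39/(10 − 0.058·39) → (819/5) ÷ (3869/500) = 81900/3869 ≈ 21.168
Max retention: S = 1000/(81900/3869) − 10 = 30500/819 in (≈ 37.241 in)
Ia = 0.2S: 0.2·37.241 = 7.448 in (exactly 6100/819)
Since P=14.130 > Ia=7.448: effective rainfall P−Ia = 547247/81900 in
Q: (547247/81900)² ÷ (3597247/81900) = 299479279009/294614529300 in (≈ 1.017 in)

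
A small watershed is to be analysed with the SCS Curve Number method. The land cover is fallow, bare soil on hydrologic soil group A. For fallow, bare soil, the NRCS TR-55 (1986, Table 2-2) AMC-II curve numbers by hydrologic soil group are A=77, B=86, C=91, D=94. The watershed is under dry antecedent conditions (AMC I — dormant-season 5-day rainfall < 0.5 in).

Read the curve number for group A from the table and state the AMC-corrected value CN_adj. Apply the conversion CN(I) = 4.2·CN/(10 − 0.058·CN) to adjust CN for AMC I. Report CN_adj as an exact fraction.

NRCS table: fallow, bare soil, soil group A → CN(II) = 77
Dry (AMC I): CN(I) = 4.2·77/(10 − 0.058·77) = (1617/5)/(2767/500) = 161700/2767 ≈ 58.439

CN_adj = 161700/2767 ≈ 58.439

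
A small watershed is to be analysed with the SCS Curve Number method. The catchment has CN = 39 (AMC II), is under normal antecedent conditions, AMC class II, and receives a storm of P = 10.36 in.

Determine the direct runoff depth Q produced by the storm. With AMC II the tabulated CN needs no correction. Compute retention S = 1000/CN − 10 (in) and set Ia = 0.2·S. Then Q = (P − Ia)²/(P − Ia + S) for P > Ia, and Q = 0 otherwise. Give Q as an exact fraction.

Q = 49716601/21743475 in ≈ 2.287 in

Average conditions: CN = 39 (no AMC adjustment).
Retention S: 1000/CN − 10 with CN=39.000 → S = 610/39 ≈ 15.641 in
Initial abstraction Ia = S/5 = (610/39)/5 = 122/39 ≈ 3.128 in
P − Ia = 10.360 − 3.128 = 7051/975 ≈ 7.232 in (> 0, runoff occurs)
Q = (7051/975)²/((7051/975) + 610/39) = (49716601/950625)/(22301/975) = 49716601/21743475 in ≈ 2.287 in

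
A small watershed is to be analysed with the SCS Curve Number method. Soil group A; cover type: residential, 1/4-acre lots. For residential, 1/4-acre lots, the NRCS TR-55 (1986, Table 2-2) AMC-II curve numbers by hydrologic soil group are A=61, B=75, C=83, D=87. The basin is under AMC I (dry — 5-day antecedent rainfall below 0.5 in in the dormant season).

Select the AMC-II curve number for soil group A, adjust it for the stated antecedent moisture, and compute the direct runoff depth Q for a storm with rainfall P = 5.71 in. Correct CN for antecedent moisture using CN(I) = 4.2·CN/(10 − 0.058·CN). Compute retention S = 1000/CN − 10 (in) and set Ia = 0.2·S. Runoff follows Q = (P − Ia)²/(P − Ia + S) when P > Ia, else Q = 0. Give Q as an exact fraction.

Q = 12954309489/32614985900 in ≈ 0.397 in

NRCS table: residential, 1/4-acre lots, soil group A → CN(II) = 61
Dry (AMC I): CN(I) = 4.2·61/(10 − 0.058·61) = (1281/5)/(3231/500) = 42700/1077 ≈ 39.647
Retention S: 1000/CN − 10 with CN=39.647 → S = 6500/427 ≈ 15.222 in
Initial abstraction Ia = S/5 = (6500/427)/5 = 1300/427 ≈ 3.044 in
Since P=5.710 > Ia=3.044: effective rainfall P−Ia = 113817/42700 in
Q = (113817/42700)²/((113817/42700) + 6500/427) = (12954309489/1823290000)/(763817/42700) = 12954309489/32614985900 in ≈ 0.397 in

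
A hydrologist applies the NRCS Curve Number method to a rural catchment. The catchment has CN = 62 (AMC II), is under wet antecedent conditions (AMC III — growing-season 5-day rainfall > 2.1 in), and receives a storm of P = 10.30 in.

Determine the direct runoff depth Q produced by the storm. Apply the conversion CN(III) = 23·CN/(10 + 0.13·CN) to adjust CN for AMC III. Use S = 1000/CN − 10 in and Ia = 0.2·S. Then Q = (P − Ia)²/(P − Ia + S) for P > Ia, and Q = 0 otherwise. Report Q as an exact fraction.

Wet (AMC III): CN(III) = 23·62/(10 + 0.13·62) = 1426/(903/50) = 71300/903 ≈ 78.959
S = 1000/(71300/903) − 10 = 1900/713 in ≈ 2.665 in
Initial abstraction Ia = S/5 = (1900/713)/5 = 380/713 ≈ 0.533 in
Excess rainfall: 10.300 − 0.533 = 9.767 in; P > Ia so Q > 0
Q = (69639/7130)²/((69639/7130) + 1900/713) = (4849590321/50836900)/(88639/7130) = 4849590321/631996070 in ≈ 7.673 in

Q = 4849590321/631996070 in ≈ 7.673 in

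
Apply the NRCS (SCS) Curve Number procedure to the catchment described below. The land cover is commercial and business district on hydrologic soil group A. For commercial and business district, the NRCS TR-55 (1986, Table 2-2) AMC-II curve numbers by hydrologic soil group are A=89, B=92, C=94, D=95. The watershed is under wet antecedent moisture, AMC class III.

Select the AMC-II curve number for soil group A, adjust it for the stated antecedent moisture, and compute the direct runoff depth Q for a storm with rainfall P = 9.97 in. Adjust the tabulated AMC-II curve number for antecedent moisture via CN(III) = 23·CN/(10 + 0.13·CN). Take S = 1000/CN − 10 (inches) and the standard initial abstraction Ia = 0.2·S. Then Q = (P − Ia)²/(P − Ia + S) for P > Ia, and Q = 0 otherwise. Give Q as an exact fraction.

Q = 4075791661881/435777437300 in ≈ 9.353 in

NRCS table: commercial and business district, soil group A → CN(II) = 89
Wet (AMC III): CN(III) = 23·89/(10 + 0.13·89) = 2047/(2157/100) = 204700/2157 ≈ 94.900
Max retention: S = 1000/(204700/2157) − 10 = 1100/2047 in (≈ 0.537 in)
Ia = 0.2S: 0.2·0.537 = 0.107 in (exactly 220/2047)
Since P=9.970 > Ia=0.107: effective rainfall P−Ia = 2018859/204700 in
Q = (2018859/204700)²/((2018859/204700) + 1100/2047) = (4075791661881/41902090000)/(2128859/204700) = 4075791661881/435777437300 in ≈ 9.353 in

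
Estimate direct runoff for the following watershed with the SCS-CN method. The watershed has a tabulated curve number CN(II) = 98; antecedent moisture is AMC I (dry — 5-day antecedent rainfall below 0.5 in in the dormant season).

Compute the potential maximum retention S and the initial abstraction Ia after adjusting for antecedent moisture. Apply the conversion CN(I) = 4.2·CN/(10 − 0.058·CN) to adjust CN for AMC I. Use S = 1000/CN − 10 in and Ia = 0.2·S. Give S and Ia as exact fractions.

Dry (AMC I): CN(I) = 4.2·98/(10 − 0.058·98) = (2058/5)/(1079/250) = 102900/1079 ≈ 95.366
Retention S: 1000/CN − 10 with CN=95.366 → S = 500/1029 ≈ 0.486 in
Ia = 0.2·(500/1029) = 100/1029 in ≈ 0.097 in

S = 500/1029 in ≈ 0.486 in; Ia = 100/1029 in ≈ 0.097 in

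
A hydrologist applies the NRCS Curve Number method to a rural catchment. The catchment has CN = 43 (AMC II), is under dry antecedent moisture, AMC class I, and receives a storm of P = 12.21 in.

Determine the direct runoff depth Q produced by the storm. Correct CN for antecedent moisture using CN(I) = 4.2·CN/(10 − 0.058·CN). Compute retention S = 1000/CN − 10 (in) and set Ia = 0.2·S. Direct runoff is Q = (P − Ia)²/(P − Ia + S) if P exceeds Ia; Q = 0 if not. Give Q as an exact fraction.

CN(I) from CN(II)=43: (4.2·43)/(10 − 0.058·43) = 30100/1251 ≈ 24.061
Retention S: 1000/CN − 10 with CN=24.061 → S = 9500/301 ≈ 31.561 in
Initial abstraction Ia = S/5 = (9500/301)/5 = 1900/301 ≈ 6.312 in
Excess rainfall: 12.210 − 6.312 = 5.898 in; P > Ia so Q > 0
Runoff Q = (P−Ia)²/(P−Ia+S) = (5.898)²/(5.898+31.561) = 31513705441/33938382100 ≈ 0.929 in

Q = 31513705441/33938382100 in ≈ 0.929 in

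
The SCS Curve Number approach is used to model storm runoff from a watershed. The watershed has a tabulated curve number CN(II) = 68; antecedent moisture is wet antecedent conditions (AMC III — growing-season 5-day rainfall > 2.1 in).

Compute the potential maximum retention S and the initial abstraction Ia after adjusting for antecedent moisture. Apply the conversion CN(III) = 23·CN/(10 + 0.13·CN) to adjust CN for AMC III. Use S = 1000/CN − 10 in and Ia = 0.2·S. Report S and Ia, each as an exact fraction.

CN(III) from CN(II)=68: (23·68)/(10 + 0.13·68) = 39100/471 ≈ 83.015
S = 1000/(39100/471) − 10 = 800/391 in ≈ 2.046 in
Ia = 0.2S: 0.2·2.046 = 0.409 in (exactly 160/391)

S = 800/391 in ≈ 2.046 in; Ia = 160/391 in ≈ 0.409 in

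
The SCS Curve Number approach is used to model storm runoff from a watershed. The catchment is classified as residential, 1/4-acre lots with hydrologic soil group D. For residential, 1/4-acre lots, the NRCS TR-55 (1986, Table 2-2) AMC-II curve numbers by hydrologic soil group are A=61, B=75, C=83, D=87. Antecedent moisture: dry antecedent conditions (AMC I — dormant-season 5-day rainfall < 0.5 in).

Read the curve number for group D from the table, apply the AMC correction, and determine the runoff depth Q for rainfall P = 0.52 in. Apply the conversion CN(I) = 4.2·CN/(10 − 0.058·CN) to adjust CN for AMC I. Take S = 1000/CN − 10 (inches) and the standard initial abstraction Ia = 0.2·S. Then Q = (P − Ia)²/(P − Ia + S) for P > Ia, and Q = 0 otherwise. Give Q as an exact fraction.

NRCS table: residential, 1/4-acre lots, soil group D → CN(II) = 87
CN(I) from CN(II)=87: (4.2·87)/(10 − 0.058·87) = 182700/2477 ≈ 73.759
S = 1000/(182700/2477) − 10 = 6500/1827 in ≈ 3.558 in
Ia = 0.2S: 0.2·3.558 = 0.712 in (exactly 1300/1827)
P = 0.520 ≤ Ia = 0.712 in: entire storm abstracted, Q = 0.

Q = 0 in ≈ 0.000 in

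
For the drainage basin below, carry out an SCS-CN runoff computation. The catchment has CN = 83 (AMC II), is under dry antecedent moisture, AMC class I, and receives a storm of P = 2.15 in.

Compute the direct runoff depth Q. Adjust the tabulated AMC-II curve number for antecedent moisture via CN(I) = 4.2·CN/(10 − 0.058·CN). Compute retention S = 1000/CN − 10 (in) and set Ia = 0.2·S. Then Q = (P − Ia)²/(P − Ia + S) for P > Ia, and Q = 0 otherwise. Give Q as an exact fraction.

Q = 1676820601/7353682140 in ≈ 0.228 in

CN(I) from CN(II)=83: (4.2·83)/(10 − 0.058·83) = 174300/2593 ≈ 67.219
Retention S: 1000/CN − 10 with CN=67.219 → S = 8500/1743 ≈ 4.877 in
Ia = 0.2·(8500/1743) = 1700/1743 in ≈ 0.975 in
Since P=2.150 > Ia=0.975: effective rainfall P−Ia = 40949/34860 in
Runoff Q = (P−Ia)²/(P−Ia+S) = (1.175)²/(1.175+4.877) = 1676820601/7353682140 ≈ 0.228 in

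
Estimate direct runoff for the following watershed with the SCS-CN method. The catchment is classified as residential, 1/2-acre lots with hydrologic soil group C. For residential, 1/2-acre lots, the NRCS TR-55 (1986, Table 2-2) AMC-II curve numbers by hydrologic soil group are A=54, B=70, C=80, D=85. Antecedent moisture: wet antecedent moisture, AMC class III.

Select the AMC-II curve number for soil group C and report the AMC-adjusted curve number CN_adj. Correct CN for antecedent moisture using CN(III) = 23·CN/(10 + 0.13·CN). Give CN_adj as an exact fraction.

NRCS table: residential, 1/2-acre lots, soil group C → CN(II) = 80
Adjust CN=80 to AMC III: 23·80/(10 + 0.13·80) → 1840 ÷ (102/5) = 4600/51 ≈ 90.196

CN_adj = 4600/51 ≈ 90.196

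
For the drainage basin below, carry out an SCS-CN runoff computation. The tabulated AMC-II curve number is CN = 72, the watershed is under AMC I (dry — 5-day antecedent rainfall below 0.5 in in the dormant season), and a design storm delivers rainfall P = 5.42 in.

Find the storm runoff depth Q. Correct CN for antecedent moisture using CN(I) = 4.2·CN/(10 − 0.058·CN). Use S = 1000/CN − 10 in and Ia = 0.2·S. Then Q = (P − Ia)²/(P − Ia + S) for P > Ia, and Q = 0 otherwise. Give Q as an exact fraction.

Q = 23203489/23377950 in ≈ 0.993 in

CN(I) from CN(II)=72: (4.2·72)/(10 − 0.058·72) = 675/13 ≈ 51.923
Retention S: 1000/CN − 10 with CN=51.923 → S = 250/27 ≈ 9.259 in
Ia = 0.2·(250/27) = 50/27 in ≈ 1.852 in
Since P=5.420 > Ia=1.852: effective rainfall P−Ia = 4817/1350 in
Q: (4817/1350)² ÷ (17317/1350) = 23203489/23377950 in (≈ 0.993 in)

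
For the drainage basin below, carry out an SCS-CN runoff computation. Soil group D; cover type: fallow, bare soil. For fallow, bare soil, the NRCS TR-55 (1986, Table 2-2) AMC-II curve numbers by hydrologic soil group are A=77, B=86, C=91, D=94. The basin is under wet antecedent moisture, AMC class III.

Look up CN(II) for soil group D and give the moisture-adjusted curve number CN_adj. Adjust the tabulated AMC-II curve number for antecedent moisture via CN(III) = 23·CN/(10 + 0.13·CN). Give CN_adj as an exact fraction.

CN_adj = 108100/1111 ≈ 97.300

NRCS table: fallow, bare soil, soil group D → CN(II) = 94
Adjust CN=94 to AMC III: 23·94/(10 + 0.13·94) → 2162 ÷ (1111/50) = 108100/1111 ≈ 97.300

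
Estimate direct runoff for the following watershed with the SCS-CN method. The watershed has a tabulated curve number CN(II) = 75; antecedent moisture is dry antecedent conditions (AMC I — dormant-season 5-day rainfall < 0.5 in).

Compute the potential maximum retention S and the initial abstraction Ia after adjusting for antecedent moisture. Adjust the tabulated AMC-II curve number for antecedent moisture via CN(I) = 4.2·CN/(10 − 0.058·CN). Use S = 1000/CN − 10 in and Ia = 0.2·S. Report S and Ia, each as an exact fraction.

Dry (AMC I): CN(I) = 4.2·75/(10 − 0.058·75) = 315/(113/20) = 6300/113 ≈ 55.752
Max retention: S = 1000/(6300/113) − 10 = 500/63 in (≈ 7.937 in)
Initial abstraction Ia = S/5 = (500/63)/5 = 100/63 ≈ 1.587 in

S = 500/63 in ≈ 7.937 in; Ia = 100/63 in ≈ 1.587 in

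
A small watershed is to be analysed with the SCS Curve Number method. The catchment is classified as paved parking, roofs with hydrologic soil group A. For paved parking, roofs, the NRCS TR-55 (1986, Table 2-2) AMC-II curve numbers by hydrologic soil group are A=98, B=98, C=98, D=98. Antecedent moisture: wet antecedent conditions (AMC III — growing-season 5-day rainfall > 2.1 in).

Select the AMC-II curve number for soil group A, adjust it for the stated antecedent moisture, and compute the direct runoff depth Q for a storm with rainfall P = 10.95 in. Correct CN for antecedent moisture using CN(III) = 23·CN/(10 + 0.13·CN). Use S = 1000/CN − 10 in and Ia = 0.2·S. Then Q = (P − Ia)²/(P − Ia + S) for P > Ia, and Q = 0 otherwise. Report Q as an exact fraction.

NRCS table: paved parking, roofs, soil group A → CN(II) = 98
Adjust CN=98 to AMC III: 23·98/(10 + 0.13·98) → 2254 ÷ (1137/50) = 112700/1137 ≈ 99.120
Retention S: 1000/CN − 10 with CN=99.120 → S = 100/1127 ≈ 0.089 in
Ia = 0.2·(100/1127) = 20/1127 in ≈ 0.018 in
P − Ia = 10.950 − 0.018 = 246413/22540 ≈ 10.932 in (> 0, runoff occurs)
Q = (246413/22540)²/((246413/22540) + 100/1127) = (60719366569/508051600)/(248413/22540) = 60719366569/5599229020 in ≈ 10.844 in

Q = 60719366569/5599229020 in ≈ 10.844 in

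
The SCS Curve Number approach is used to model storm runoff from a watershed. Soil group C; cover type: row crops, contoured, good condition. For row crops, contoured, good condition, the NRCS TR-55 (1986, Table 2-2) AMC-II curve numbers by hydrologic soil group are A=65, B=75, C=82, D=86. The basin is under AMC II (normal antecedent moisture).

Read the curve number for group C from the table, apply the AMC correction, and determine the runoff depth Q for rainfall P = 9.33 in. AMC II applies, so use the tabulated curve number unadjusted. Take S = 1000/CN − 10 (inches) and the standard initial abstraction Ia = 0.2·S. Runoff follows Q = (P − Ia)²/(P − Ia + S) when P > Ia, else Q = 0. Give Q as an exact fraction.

NRCS table: row crops, contoured, good condition, soil group C → CN(II) = 82
Average conditions: CN = 82 (no AMC adjustment).
S = 1000/82 − 10 = 90/41 in ≈ 2.195 in
Ia = 0.2·(90/41) = 18/41 in ≈ 0.439 in
P − Ia = 9.330 − 0.439 = 36453/4100 ≈ 8.891 in (> 0, runoff occurs)
Q: (36453/4100)² ÷ (45453/4100) = 442940403/62119100 in (≈ 7.131 in)

Q = 442940403/62119100 in ≈ 7.131 in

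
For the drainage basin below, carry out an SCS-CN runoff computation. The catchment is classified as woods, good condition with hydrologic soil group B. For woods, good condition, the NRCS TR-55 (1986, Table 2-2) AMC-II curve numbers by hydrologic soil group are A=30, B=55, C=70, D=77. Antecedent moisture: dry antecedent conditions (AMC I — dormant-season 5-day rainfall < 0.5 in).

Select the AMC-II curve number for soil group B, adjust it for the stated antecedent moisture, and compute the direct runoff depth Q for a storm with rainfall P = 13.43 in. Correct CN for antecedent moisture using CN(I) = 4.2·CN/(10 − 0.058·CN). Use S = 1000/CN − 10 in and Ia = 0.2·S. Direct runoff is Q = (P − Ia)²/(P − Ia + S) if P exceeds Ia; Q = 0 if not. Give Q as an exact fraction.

NRCS table: woods, good condition, soil group B → CN(II) = 55
CN(I) from CN(II)=55: (4.2·55)/(10 − 0.058·55) = 7700/227 ≈ 33.921
Retention S: 1000/CN − 10 with CN=33.921 → S = 1500/77 ≈ 19.481 in
Ia = 0.2S: 0.2·19.481 = 3.896 in (exactly 300/77)
P − Ia = 13.430 − 3.896 = 73411/7700 ≈ 9.534 in (> 0, runoff occurs)
Q = (73411/7700)²/((73411/7700) + 1500/77) = (5389174921/59290000)/(223411/7700) = 5389174921/1720264700 in ≈ 3.133 in

Q = 5389174921/1720264700 in ≈ 3.133 in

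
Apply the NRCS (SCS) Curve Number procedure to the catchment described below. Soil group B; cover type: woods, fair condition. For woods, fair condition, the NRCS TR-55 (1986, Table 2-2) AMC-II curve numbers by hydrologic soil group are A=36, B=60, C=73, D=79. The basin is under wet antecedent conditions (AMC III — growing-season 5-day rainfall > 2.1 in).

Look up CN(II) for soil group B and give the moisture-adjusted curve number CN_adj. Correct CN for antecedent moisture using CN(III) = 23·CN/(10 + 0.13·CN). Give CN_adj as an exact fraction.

CN_adj = 6900/89 ≈ 77.528

NRCS table: woods, fair condition, soil group B → CN(II) = 60
CN(III) from CN(II)=60: (23·60)/(10 + 0.13·60) = 6900/89 ≈ 77.528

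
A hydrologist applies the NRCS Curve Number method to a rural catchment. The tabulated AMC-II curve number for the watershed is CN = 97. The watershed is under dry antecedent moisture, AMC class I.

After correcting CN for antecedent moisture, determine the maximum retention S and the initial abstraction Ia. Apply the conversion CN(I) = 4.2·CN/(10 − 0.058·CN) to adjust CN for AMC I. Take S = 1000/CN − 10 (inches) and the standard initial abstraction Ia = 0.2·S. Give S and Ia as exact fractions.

CN(I) from CN(II)=97: (4.2·97)/(10 − 0.058·97) = 67900/729 ≈ 93.141
Retention S: 1000/CN − 10 with CN=93.141 → S = 500/679 ≈ 0.736 in
Ia = 0.2S: 0.2·0.736 = 0.147 in (exactly 100/679)

S = 500/679 in ≈ 0.736 in; Ia = 100/679 in ≈ 0.147 in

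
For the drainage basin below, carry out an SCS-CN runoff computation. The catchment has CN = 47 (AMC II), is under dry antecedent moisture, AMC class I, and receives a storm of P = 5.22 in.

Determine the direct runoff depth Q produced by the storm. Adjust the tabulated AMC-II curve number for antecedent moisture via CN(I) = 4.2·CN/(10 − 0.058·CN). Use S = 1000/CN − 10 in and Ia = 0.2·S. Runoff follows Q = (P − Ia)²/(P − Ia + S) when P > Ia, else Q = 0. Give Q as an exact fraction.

Q = 0 in ≈ 0.000 in

Dry (AMC I): CN(I) = 4.2·47/(10 − 0.058·47) = (987/5)/(3637/500) = 98700/3637 ≈ 27.138
Retention S: 1000/CN − 10 with CN=27.138 → S = 26500/987 ≈ 26.849 in
Ia = 0.2·(26500/987) = 5300/987 in ≈ 5.370 in
P = 5.220 ≤ Ia = 5.370 in: entire storm abstracted, Q = 0.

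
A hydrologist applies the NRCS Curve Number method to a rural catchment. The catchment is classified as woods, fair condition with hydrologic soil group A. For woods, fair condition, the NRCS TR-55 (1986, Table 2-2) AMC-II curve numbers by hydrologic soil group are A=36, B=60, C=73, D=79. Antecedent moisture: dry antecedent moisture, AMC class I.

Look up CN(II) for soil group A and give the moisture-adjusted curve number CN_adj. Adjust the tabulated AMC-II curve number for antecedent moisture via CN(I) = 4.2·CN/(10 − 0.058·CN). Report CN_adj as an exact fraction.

CN_adj = 18900/989 ≈ 19.110

NRCS table: woods, fair condition, soil group A → CN(II) = 36
Adjust CN=36 to AMC I: 4.2·36/(10 − 0.058·36) → (756/5) ÷ (989/125) = 18900/989 ≈ 19.110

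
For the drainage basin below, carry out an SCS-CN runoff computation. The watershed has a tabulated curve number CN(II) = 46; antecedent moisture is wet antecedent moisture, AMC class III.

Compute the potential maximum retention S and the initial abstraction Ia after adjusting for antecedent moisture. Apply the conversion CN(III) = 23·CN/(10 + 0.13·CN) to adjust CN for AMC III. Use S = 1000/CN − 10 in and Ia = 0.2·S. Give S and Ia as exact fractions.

Wet (AMC III): CN(III) = 23·46/(10 + 0.13·46) = 1058/(799/50) = 52900/799 ≈ 66.208
Retention S: 1000/CN − 10 with CN=66.208 → S = 2700/529 ≈ 5.104 in
Initial abstraction Ia = S/5 = (2700/529)/5 = 540/529 ≈ 1.021 in

S = 2700/529 in ≈ 5.104 in; Ia = 540/529 in ≈ 1.021 in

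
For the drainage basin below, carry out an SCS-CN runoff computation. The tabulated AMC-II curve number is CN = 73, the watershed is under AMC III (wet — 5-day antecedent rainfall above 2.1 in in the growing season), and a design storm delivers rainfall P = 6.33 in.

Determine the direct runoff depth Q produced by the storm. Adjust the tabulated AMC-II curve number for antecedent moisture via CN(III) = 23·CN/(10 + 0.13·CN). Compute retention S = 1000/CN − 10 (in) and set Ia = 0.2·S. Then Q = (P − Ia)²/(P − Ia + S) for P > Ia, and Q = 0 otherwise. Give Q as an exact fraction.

Wet (AMC III): CN(III) = 23·73/(10 + 0.13·73) = 1679/(1949/100) = 167900/1949 ≈ 86.147
Retention S: 1000/CN − 10 with CN=86.147 → S = 2700/1679 ≈ 1.608 in
Ia = 0.2·(2700/1679) = 540/1679 in ≈ 0.322 in
Since P=6.330 > Ia=0.322: effective rainfall P−Ia = 1008807/167900 in
Q: (1008807/167900)² ÷ (1278807/167900) = 339230521083/71570565100 in (≈ 4.740 in)

Q = 339230521083/71570565100 in ≈ 4.740 in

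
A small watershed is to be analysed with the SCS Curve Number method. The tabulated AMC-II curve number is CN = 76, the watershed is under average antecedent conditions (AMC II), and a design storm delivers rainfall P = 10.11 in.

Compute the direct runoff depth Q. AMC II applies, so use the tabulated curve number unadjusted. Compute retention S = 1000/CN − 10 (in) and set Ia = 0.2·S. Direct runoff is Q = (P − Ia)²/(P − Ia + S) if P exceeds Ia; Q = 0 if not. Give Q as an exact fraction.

Average conditions: CN = 76 (no AMC adjustment).
Max retention: S = 1000/76 − 10 = 60/19 in (≈ 3.158 in)
Ia = 0.2S: 0.2·3.158 = 0.632 in (exactly 12/19)
P − Ia = 10.110 − 0.632 = 18009/1900 ≈ 9.478 in (> 0, runoff occurs)
Q = (18009/1900)²/((18009/1900) + 60/19) = (324324081/3610000)/(24009/1900) = 108108027/15205700 in ≈ 7.110 in

Q = 108108027/15205700 in ≈ 7.110 in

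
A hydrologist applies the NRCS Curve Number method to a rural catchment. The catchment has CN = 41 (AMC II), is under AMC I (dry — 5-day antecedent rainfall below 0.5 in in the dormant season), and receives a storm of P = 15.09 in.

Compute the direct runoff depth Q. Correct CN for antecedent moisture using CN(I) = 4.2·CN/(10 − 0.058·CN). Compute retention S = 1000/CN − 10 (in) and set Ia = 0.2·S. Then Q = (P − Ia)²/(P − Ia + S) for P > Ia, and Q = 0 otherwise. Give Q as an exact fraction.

CN(I) from CN(II)=41: (4.2·41)/(10 − 0.058·41) = 86100/3811 ≈ 22.592
Max retention: S = 1000/(86100/3811) − 10 = 29500/861 in (≈ 34.262 in)
Initial abstraction Ia = S/5 = (29500/861)/5 = 5900/861 ≈ 6.852 in
Excess rainfall: 15.090 − 6.852 = 8.238 in; P > Ia so Q > 0
Runoff Q = (P−Ia)²/(P−Ia+S) = (8.238)²/(8.238+34.262) = 503034144001/315061338900 ≈ 1.597 in

Q = 503034144001/315061338900 in ≈ 1.597 in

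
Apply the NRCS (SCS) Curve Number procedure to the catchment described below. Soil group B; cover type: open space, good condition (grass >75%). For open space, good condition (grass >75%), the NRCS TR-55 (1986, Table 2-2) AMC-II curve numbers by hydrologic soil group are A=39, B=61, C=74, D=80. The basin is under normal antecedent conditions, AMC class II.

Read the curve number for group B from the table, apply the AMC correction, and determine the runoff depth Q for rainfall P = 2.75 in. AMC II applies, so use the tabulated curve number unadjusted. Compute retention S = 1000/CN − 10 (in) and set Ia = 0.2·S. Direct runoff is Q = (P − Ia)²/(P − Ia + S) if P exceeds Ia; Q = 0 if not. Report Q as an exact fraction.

NRCS table: open space, good condition (grass >75%), soil group B → CN(II) = 61
CN(II) = 61; AMC II needs no correction.
Max retention: S = 1000/61 − 10 = 390/61 in (≈ 6.393 in)
Ia = 0.2·(390/61) = 78/61 in ≈ 1.279 in
Since P=2.750 > Ia=1.279: effective rainfall P−Ia = 359/244 in
Q: (359/244)² ÷ (1919/244) = 128881/468236 in (≈ 0.275 in)

Q = 128881/468236 in ≈ 0.275 in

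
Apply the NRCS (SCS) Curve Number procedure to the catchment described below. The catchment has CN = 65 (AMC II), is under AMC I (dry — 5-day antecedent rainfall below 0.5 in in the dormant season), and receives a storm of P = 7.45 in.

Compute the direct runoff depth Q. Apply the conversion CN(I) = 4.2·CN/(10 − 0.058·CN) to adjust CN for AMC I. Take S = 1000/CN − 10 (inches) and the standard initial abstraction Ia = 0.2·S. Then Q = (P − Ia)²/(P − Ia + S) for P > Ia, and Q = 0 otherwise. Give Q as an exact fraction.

CN(I) from CN(II)=65: (4.2·65)/(10 − 0.058·65) = 3900/89 ≈ 43.820
Retention S: 1000/CN − 10 with CN=43.820 → S = 500/39 ≈ 12.821 in
Initial abstraction Ia = S/5 = (500/39)/5 = 100/39 ≈ 2.564 in
Excess rainfall: 7.450 − 2.564 = 4.886 in; P > Ia so Q > 0
Q = (3811/780)²/((3811/780) + 500/39) = (14523721/608400)/(13811/780) = 14523721/10772580 in ≈ 1.348 in

Q = 14523721/10772580 in ≈ 1.348 in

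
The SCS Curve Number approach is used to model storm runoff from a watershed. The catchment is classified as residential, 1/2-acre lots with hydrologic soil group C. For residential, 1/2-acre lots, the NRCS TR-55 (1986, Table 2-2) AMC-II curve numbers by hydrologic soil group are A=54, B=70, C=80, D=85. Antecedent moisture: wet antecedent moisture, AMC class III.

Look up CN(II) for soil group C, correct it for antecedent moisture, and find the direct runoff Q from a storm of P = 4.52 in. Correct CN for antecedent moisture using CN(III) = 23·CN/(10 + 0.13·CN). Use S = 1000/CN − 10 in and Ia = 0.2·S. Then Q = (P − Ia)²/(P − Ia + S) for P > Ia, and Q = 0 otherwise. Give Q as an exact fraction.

NRCS table: residential, 1/2-acre lots, soil group C → CN(II) = 80
Adjust CN=80 to AMC III: 23·80/(10 + 0.13·80) → 1840 ÷ (102/5) = 4600/51 ≈ 90.196
Max retention: S = 1000/(4600/51) − 10 = 25/23 in (≈ 1.087 in)
Ia = 0.2·(25/23) = 5/23 in ≈ 0.217 in
P − Ia = 4.520 − 0.217 = 2474/575 ≈ 4.303 in (> 0, runoff occurs)
Runoff Q = (P−Ia)²/(P−Ia+S) = (4.303)²/(4.303+1.087) = 6120676/1781925 ≈ 3.435 in

Q = 6120676/1781925 in ≈ 3.435 in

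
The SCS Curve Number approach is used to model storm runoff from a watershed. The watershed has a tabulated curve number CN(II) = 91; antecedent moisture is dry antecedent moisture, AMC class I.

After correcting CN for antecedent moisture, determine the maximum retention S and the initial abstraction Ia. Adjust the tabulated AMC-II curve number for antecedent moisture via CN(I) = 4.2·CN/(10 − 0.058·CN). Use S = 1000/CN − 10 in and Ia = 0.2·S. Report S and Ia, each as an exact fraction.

S = 1500/637 in ≈ 2.355 in; Ia = 300/637 in ≈ 0.471 in

Adjust CN=91 to AMC I: 4.2·91/(10 − 0.058·91) → (1911/5) ÷ (2361/500) = 63700/787 ≈ 80.940
Max retention: S = 1000/(63700/787) − 10 = 1500/637 in (≈ 2.355 in)
Ia = 0.2·(1500/637) = 300/637 in ≈ 0.471 in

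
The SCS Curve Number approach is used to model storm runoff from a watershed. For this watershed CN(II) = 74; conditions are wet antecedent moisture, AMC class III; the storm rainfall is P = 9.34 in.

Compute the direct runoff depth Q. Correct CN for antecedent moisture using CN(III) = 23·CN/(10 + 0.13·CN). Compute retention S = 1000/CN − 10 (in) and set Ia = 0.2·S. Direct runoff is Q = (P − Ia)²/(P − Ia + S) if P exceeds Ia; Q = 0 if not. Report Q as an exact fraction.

Q = 147776429889/19122693350 in ≈ 7.728 in

Wet (AMC III): CN(III) = 23·74/(10 + 0.13·74) = 1702/(981/50) = 85100/981 ≈ 86.748
Retention S: 1000/CN − 10 with CN=86.748 → S = 1300/851 ≈ 1.528 in
Ia = 0.2S: 0.2·1.528 = 0.306 in (exactly 260/851)
P − Ia = 9.340 − 0.306 = 384417/42550 ≈ 9.034 in (> 0, runoff occurs)
Q: (384417/42550)² ÷ (449417/42550) = 147776429889/19122693350 in (≈ 7.728 in)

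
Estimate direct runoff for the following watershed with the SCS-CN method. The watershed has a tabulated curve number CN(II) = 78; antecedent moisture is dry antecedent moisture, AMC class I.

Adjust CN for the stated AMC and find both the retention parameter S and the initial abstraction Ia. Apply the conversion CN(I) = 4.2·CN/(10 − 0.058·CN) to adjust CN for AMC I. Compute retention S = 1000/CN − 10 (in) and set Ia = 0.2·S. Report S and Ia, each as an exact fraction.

CN(I) from CN(II)=78: (4.2·78)/(10 − 0.058·78) = 81900/1369 ≈ 59.825
Retention S: 1000/CN − 10 with CN=59.825 → S = 5500/819 ≈ 6.716 in
Ia = 0.2S: 0.2·6.716 = 1.343 in (exactly 1100/819)

S = 5500/819 in ≈ 6.716 in; Ia = 1100/819 in ≈ 1.343 in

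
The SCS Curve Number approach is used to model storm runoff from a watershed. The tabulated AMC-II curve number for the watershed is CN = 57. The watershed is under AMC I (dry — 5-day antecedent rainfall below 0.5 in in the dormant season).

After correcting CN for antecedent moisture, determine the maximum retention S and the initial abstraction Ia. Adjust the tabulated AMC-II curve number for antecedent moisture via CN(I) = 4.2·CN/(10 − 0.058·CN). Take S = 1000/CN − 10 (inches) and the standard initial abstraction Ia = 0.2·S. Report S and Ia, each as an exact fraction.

CN(I) from CN(II)=57: (4.2·57)/(10 − 0.058·57) = 119700/3347 ≈ 35.763
Max retention: S = 1000/(119700/3347) − 10 = 21500/1197 in (≈ 17.962 in)
Ia = 0.2S: 0.2·17.962 = 3.592 in (exactly 4300/1197)

S = 21500/1197 in ≈ 17.962 in; Ia = 4300/1197 in ≈ 3.592 in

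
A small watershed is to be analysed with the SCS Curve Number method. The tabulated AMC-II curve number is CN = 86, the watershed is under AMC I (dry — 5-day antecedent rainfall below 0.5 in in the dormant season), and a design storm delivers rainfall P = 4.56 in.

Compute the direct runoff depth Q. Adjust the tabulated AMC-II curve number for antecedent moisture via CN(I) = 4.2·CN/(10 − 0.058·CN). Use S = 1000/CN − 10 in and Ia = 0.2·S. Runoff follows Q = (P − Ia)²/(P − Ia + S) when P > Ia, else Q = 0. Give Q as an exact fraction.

Q = 74493218/39838425 in ≈ 1.870 in

Adjust CN=86 to AMC I: 4.2·86/(10 − 0.058·86) → (1806/5) ÷ (1253/250) = 12900/179 ≈ 72.067
Max retention: S = 1000/(12900/179) − 10 = 500/129 in (≈ 3.876 in)
Ia = 0.2S: 0.2·3.876 = 0.775 in (exactly 100/129)
Excess rainfall: 4.560 − 0.775 = 3.785 in; P > Ia so Q > 0
Runoff Q = (P−Ia)²/(P−Ia+S) = (3.785)²/(3.785+3.876) = 74493218/39838425 ≈ 1.870 in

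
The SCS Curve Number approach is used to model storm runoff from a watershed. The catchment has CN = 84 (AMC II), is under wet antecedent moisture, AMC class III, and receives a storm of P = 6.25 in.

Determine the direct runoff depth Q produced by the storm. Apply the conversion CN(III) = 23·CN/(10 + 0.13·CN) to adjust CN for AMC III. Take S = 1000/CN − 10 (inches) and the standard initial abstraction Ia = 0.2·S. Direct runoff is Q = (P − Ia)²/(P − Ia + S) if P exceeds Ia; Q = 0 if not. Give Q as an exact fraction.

CN(III) from CN(II)=84: (23·84)/(10 + 0.13·84) = 48300/523 ≈ 92.352
Retention S: 1000/CN − 10 with CN=92.352 → S = 400/483 ≈ 0.828 in
Ia = 0.2·(400/483) = 80/483 in ≈ 0.166 in
Excess rainfall: 6.250 − 0.166 = 6.084 in; P > Ia so Q > 0
Runoff Q = (P−Ia)²/(P−Ia+S) = (6.084)²/(6.084+0.828) = 27636005/5160372 ≈ 5.355 in

Q = 27636005/5160372 in ≈ 5.355 in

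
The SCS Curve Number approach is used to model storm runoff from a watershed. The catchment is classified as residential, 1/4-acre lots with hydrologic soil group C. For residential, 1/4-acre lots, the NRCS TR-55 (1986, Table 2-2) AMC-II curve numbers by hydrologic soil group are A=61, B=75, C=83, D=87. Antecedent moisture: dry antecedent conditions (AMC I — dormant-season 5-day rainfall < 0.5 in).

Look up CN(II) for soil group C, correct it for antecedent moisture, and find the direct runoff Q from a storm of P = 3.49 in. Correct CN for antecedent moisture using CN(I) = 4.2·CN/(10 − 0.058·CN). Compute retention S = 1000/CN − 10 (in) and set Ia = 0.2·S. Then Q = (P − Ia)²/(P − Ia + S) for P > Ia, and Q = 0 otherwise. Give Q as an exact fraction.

NRCS table: residential, 1/4-acre lots, soil group C → CN(II) = 83
Adjust CN=83 to AMC I: 4.2·83/(10 − 0.058·83) → (1743/5) ÷ (2593/500) = 174300/2593 ≈ 67.219
S = 1000/(174300/2593) − 10 = 8500/1743 in ≈ 4.877 in
Ia = 0.2S: 0.2·4.877 = 0.975 in (exactly 1700/1743)
Excess rainfall: 3.490 − 0.975 = 2.515 in; P > Ia so Q > 0
Runoff Q = (P−Ia)²/(P−Ia+S) = (2.515)²/(2.515+4.877) = 192113026249/224551910100 ≈ 0.856 in

Q = 192113026249/224551910100 in ≈ 0.856 in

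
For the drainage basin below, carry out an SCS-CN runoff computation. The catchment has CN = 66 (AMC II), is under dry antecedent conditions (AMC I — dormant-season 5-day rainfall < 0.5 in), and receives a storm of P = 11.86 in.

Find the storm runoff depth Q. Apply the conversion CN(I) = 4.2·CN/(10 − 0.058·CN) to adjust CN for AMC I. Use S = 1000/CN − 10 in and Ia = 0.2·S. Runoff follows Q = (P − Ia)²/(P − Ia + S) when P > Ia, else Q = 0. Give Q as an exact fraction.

CN(I) from CN(II)=66: (4.2·66)/(10 − 0.058·66) = 69300/1543 ≈ 44.913
Retention S: 1000/CN − 10 with CN=44.913 → S = 8500/693 ≈ 12.266 in
Initial abstraction Ia = S/5 = (8500/693)/5 = 1700/693 ≈ 2.453 in
P − Ia = 11.860 − 2.453 = 325949/34650 ≈ 9.407 in (> 0, runoff occurs)
Runoff Q = (P−Ia)²/(P−Ia+S) = (9.407)²/(9.407+12.266) = 106242750601/26020382850 ≈ 4.083 in

Q = 106242750601/26020382850 in ≈ 4.083 in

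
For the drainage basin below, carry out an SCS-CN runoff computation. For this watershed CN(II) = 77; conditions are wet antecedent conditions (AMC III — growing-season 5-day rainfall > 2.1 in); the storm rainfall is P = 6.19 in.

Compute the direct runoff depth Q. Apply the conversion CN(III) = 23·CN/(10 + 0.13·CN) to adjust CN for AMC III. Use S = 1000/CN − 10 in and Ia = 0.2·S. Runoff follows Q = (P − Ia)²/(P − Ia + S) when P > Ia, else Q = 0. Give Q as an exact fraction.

Adjust CN=77 to AMC III: 23·77/(10 + 0.13·77) → 1771 ÷ (2001/100) = 7700/87 ≈ 88.506
Max retention: S = 1000/(7700/87) − 10 = 100/77 in (≈ 1.299 in)
Initial abstraction Ia = S/5 = (100/77)/5 = 20/77 ≈ 0.260 in
Since P=6.190 > Ia=0.260: effective rainfall P−Ia = 45663/7700 in
Q: (45663/7700)² ÷ (55663/7700) = 2085109569/428605100 in (≈ 4.865 in)

Q = 2085109569/428605100 in ≈ 4.865 in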